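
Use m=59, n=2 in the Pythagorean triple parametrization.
(3477, 236, 3485)

Euclid's formula: a = m² - n², b = 2mn, c = m² + n²
m = 59, n = 2
a = 59² - 2² = 3481 - 4 = 3477
b = 2 × 59 × 2 = 236
c = 59² + 2² = 3481 + 4 = 3485
Verification: 3477² + 236² = 12089529 + 55696 = 12145225 = 3485² ✓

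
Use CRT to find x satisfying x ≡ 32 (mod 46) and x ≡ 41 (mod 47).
1780

Using Chinese Remainder Theorem:
M = 46 × 47 = 2162
M1 = 47, M2 = 46
y1 = 47^(-1) mod 46 = 1
y2 = 46^(-1) mod 47 = 46
x = (32×47×1 + 41×46×46) mod 2162 = 1780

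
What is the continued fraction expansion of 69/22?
[3; 7, 3]

Euclidean algorithm steps:
69 = 3 × 22 + 3
22 = 7 × 3 + 1
3 = 3 × 1 + 0
Continued fraction: [3; 7, 3]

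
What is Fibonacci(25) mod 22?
5

Matrix identity: Q^n = [[F_(n+1), F_n], [F_n, F_(n-1)]] with Q = [[1,1],[1,0]].
n = 25 = 11001₂. Square-and-multiply, entries mod 22:
Q^1 = [[1,1],[1,0]]
Q^3 = (Q^1)²·Q = [[3,2],[2,1]]
Q^6 = (Q^3)² = [[13,8],[8,5]]
Q^12 = (Q^6)² = [[13,12],[12,1]]
Q^25 = (Q^12)²·Q = [[19,5],[5,14]]
F_25 mod 22 = Q^25[0][1] = 5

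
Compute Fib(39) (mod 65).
11

Matrix identity: Q^n = [[F_(n+1), F_n], [F_n, F_(n-1)]] with Q = [[1,1],[1,0]].
n = 39 = 100111₂. Square-and-multiply, entries mod 65:
Q^1 = [[1,1],[1,0]]
Q^2 = (Q^1)² = [[2,1],[1,1]]
Q^4 = (Q^2)² = [[5,3],[3,2]]
Q^9 = (Q^4)²·Q = [[55,34],[34,21]]
Q^19 = (Q^9)²·Q = [[5,21],[21,49]]
Q^39 = (Q^19)²·Q = [[40,11],[11,29]]
F_39 mod 65 = Q^39[0][1] = 11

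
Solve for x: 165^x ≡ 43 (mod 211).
80

Baby-step giant-step with step n = ⌈√211⌉ = 15.
Baby steps 165^j mod 211 (j:value) for j=0..14: 0:1, 1:165, 2:6, 3:146, 4:36, 5:32, 6:5, 7:192, 8:30, 9:97, 10:180, 11:160, 12:25, 13:116, 14:150.
Giant-step multiplier: 165^(-15) ≡ 165^(210-15) = 165^195 ≡ 67 (mod 211).
Giant steps γ_i = 43·67^i mod 211: γ_0=43, γ_1=138, γ_2=173, γ_3=197, γ_4=117, γ_5=32 (in table at j=5).
x = i·n + j = 5·15 + 5 = 80.
Check: 165^80 ≡ 43 (mod 211).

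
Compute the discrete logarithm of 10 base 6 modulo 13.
2

Baby-step giant-step with step n = ⌈√13⌉ = 4.
Baby steps 6^j mod 13 (j:value) for j=0..3: 0:1, 1:6, 2:10, 3:8.
h = 10 is already in the table at j=2, so x = 2.
Check: 6^2 ≡ 10 (mod 13).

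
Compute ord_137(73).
17

137 is prime, so ord(73) divides φ(137) = 136.
Divisors of 136: 1, 2, 4, 8, 17, 34, 68, 136.
Repeated squaring: 73^1 ≡ 73, 73^2 ≡ 123, 73^4 ≡ 59, 73^8 ≡ 56, 73^16 ≡ 122, 73^32 ≡ 88, 73^64 ≡ 72, 73^128 ≡ 115 (mod 137).
Test 73^d mod 137 for each divisor d in increasing order:
73^1 ≡ 73
73^2 ≡ 123
73^4 ≡ 59
73^8 ≡ 56
73^17 = 73^16·73^1 ≡ 1  ← first divisor giving 1
The order is 17.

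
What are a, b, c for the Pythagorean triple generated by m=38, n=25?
(819, 1900, 2069)

Euclid's formula: a = m² - n², b = 2mn, c = m² + n²
m = 38, n = 25
a = 38² - 25² = 1444 - 625 = 819
b = 2 × 38 × 25 = 1900
c = 38² + 25² = 1444 + 625 = 2069
Verification: 819² + 1900² = 670761 + 3610000 = 4280761 = 2069² ✓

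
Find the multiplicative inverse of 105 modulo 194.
85

gcd(105, 194) = 1, so the inverse exists.
Extended Euclidean algorithm on (194, 105):
194 = 1 × 105 + 89  ⟹  89 = (1)·194 + (-1)·105
105 = 1 × 89 + 16  ⟹  16 = (-1)·194 + (2)·105
89 = 5 × 16 + 9  ⟹  9 = (6)·194 + (-11)·105
16 = 1 × 9 + 7  ⟹  7 = (-7)·194 + (13)·105
9 = 1 × 7 + 2  ⟹  2 = (13)·194 + (-24)·105
7 = 3 × 2 + 1  ⟹  1 = (-46)·194 + (85)·105
So (85)·105 ≡ 1 (mod 194), i.e. 105^(-1) ≡ 85 (mod 194).
Check: 105 × 85 = 8925 ≡ 1 (mod 194)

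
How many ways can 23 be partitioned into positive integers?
1255

p(n) counts ways to write n as a sum of positive integers (order ignored).
Euler's pentagonal recurrence: p(k) = p(k-1) + p(k-2) - p(k-5) - p(k-7) + p(k-12) + p(k-15) - ... (offsets j(3j∓1)/2, signs ++--, p(0)=1, p(<0)=0).
DP table for k = 0..22: p(0)=1, p(1)=1, p(2)=2, p(3)=3, p(4)=5, p(5)=7, p(6)=11, p(7)=15, p(8)=22, p(9)=30, p(10)=42, p(11)=56, p(12)=77, p(13)=101, p(14)=135, p(15)=176, p(16)=231, p(17)=297, p(18)=385, p(19)=490, p(20)=627, p(21)=792, p(22)=1002.
Final step: p(23) = p(22) + p(21) - p(18) - p(16) + p(11) + p(8) - p(1)
= 1002 + 792 - 385 - 231 + 56 + 22 - 1
= 1255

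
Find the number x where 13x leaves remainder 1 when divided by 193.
104

gcd(13, 193) = 1, so the inverse exists.
Extended Euclidean algorithm on (193, 13):
193 = 14 × 13 + 11  ⟹  11 = (1)·193 + (-14)·13
13 = 1 × 11 + 2  ⟹  2 = (-1)·193 + (15)·13
11 = 5 × 2 + 1  ⟹  1 = (6)·193 + (-89)·13
So (-89)·13 ≡ 1 (mod 193), i.e. 13^(-1) ≡ -89 ≡ 104 (mod 193).
Check: 13 × 104 = 1352 ≡ 1 (mod 193)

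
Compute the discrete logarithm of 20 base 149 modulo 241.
94

Baby-step giant-step with step n = ⌈√241⌉ = 16.
Baby steps 149^j mod 241 (j:value) for j=0..15: 0:1, 1:149, 2:29, 3:224, 4:118, 5:230, 6:48, 7:163, 8:187, 9:148, 10:121, 11:195, 12:135, 13:112, 14:59, 15:115.
Giant-step multiplier: 149^(-16) ≡ 149^(240-16) = 149^224 ≡ 231 (mod 241).
Giant steps γ_i = 20·231^i mod 241: γ_0=20, γ_1=41, γ_2=72, γ_3=3, γ_4=211, γ_5=59 (in table at j=14).
x = i·n + j = 5·16 + 14 = 94.
Check: 149^94 ≡ 20 (mod 241).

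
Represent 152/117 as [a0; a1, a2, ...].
[1; 3, 2, 1, 11]

Euclidean algorithm steps:
152 = 1 × 117 + 35
117 = 3 × 35 + 12
35 = 2 × 12 + 11
12 = 1 × 11 + 1
11 = 11 × 1 + 0
Continued fraction: [1; 3, 2, 1, 11]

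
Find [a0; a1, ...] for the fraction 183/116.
[1; 1, 1, 2, 1, 2, 1, 1, 2]

Euclidean algorithm steps:
183 = 1 × 116 + 67
116 = 1 × 67 + 49
67 = 1 × 49 + 18
49 = 2 × 18 + 13
18 = 1 × 13 + 5
13 = 2 × 5 + 3
5 = 1 × 3 + 2
3 = 1 × 2 + 1
2 = 2 × 1 + 0
Continued fraction: [1; 1, 1, 2, 1, 2, 1, 1, 2]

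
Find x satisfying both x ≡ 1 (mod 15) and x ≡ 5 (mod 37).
301

Using Chinese Remainder Theorem:
M = 15 × 37 = 555
M1 = 37, M2 = 15
y1 = 37^(-1) mod 15 = 13
y2 = 15^(-1) mod 37 = 5
x = (1×37×13 + 5×15×5) mod 555 = 301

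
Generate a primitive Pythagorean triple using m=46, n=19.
(1755, 1748, 2477)

Euclid's formula: a = m² - n², b = 2mn, c = m² + n²
m = 46, n = 19
a = 46² - 19² = 2116 - 361 = 1755
b = 2 × 46 × 19 = 1748
c = 46² + 19² = 2116 + 361 = 2477
Verification: 1755² + 1748² = 3080025 + 3055504 = 6135529 = 2477² ✓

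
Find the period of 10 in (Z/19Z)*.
18

19 is prime, so ord(10) divides φ(19) = 18.
Divisors of 18: 1, 2, 3, 6, 9, 18.
Repeated squaring: 10^1 ≡ 10, 10^2 ≡ 5, 10^4 ≡ 6, 10^8 ≡ 17, 10^16 ≡ 4 (mod 19).
Test 10^d mod 19 for each divisor d in increasing order:
10^1 ≡ 10
10^2 ≡ 5
10^3 = 10^2·10^1 ≡ 12
10^6 = 10^4·10^2 ≡ 11
10^9 = 10^8·10^1 ≡ 18
10^18 = 10^16·10^2 ≡ 1  ← first divisor giving 1
The order is 18.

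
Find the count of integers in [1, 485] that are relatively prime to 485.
384

485 = 5 × 97
φ(n) = n × ∏(1 - 1/p) for each prime p dividing n
φ(485) = 485 × (1 - 1/5) × (1 - 1/97) = 384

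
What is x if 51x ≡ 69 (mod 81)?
x ≡ 22 (mod 27)

gcd(51, 81) = 3, which divides 69, so solutions exist.
Divide through by 3: 17x ≡ 23 (mod 27).
Find 17^(-1) mod 27 by the extended Euclidean algorithm:
27 = 1 × 17 + 10  ⟹  10 = (1)·27 + (-1)·17
17 = 1 × 10 + 7  ⟹  7 = (-1)·27 + (2)·17
10 = 1 × 7 + 3  ⟹  3 = (2)·27 + (-3)·17
7 = 2 × 3 + 1  ⟹  1 = (-5)·27 + (8)·17
So (8)·17 ≡ 1 (mod 27), i.e. 17^(-1) ≡ 8 (mod 27).
x ≡ 8 × 23 = 184 ≡ 22 (mod 27).
Check: 51 × 22 = 1122 ≡ 69 (mod 81).
x ≡ 22 (mod 27), giving 3 solutions mod 81.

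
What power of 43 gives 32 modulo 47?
14

Baby-step giant-step with step n = ⌈√47⌉ = 7.
Baby steps 43^j mod 47 (j:value) for j=0..6: 0:1, 1:43, 2:16, 3:30, 4:21, 5:10, 6:7.
Giant-step multiplier: 43^(-7) ≡ 43^(46-7) = 43^39 ≡ 5 (mod 47).
Giant steps γ_i = 32·5^i mod 47: γ_0=32, γ_1=19, γ_2=1 (in table at j=0).
x = i·n + j = 2·7 + 0 = 14.
Check: 43^14 ≡ 32 (mod 47).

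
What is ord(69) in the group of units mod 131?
26

131 is prime, so ord(69) divides φ(131) = 130.
Divisors of 130: 1, 2, 5, 10, 13, 26, 65, 130.
Repeated squaring: 69^1 ≡ 69, 69^2 ≡ 45, 69^4 ≡ 60, 69^8 ≡ 63, 69^16 ≡ 39, 69^32 ≡ 80, 69^64 ≡ 112, 69^128 ≡ 99 (mod 131).
Test 69^d mod 131 for each divisor d in increasing order:
69^1 ≡ 69
69^2 ≡ 45
69^5 = 69^4·69^1 ≡ 79
69^10 = 69^8·69^2 ≡ 84
69^13 = 69^8·69^4·69^1 ≡ 130
69^26 = 69^16·69^8·69^2 ≡ 1  ← first divisor giving 1
The order is 26.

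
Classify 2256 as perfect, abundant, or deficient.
abundant

Proper divisors of 2256: sum = 1 + 2 + 3 + 4 + 6 + 8 + 12 + 16 + ... + 376 + 564 + 752 + 1128 (19 divisors) = 3696
Since 3696 > 2256, 2256 is abundant.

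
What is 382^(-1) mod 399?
352

gcd(382, 399) = 1, so the inverse exists.
Extended Euclidean algorithm on (399, 382):
399 = 1 × 382 + 17  ⟹  17 = (1)·399 + (-1)·382
382 = 22 × 17 + 8  ⟹  8 = (-22)·399 + (23)·382
17 = 2 × 8 + 1  ⟹  1 = (45)·399 + (-47)·382
So (-47)·382 ≡ 1 (mod 399), i.e. 382^(-1) ≡ -47 ≡ 352 (mod 399).
Check: 382 × 352 = 134464 ≡ 1 (mod 399)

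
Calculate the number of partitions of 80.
15796476

p(n) counts ways to write n as a sum of positive integers (order ignored).
Euler's pentagonal recurrence: p(k) = p(k-1) + p(k-2) - p(k-5) - p(k-7) + p(k-12) + p(k-15) - ... (offsets j(3j∓1)/2, signs ++--, p(0)=1, p(<0)=0).
DP table for k = 0..79: p(0)=1, p(1)=1, p(2)=2, p(3)=3, p(4)=5, p(5)=7, p(6)=11, p(7)=15, p(8)=22, p(9)=30, p(10)=42, p(11)=56, p(12)=77, p(13)=101, p(14)=135, p(15)=176, p(16)=231, p(17)=297, p(18)=385, p(19)=490, p(20)=627, p(21)=792, p(22)=1002, p(23)=1255, p(24)=1575, p(25)=1958, p(26)=2436, p(27)=3010, p(28)=3718, p(29)=4565, p(30)=5604, p(31)=6842, p(32)=8349, p(33)=10143, p(34)=12310, p(35)=14883, p(36)=17977, p(37)=21637, p(38)=26015, p(39)=31185, p(40)=37338, p(41)=44583, p(42)=53174, p(43)=63261, p(44)=75175, p(45)=89134, p(46)=105558, p(47)=124754, p(48)=147273, p(49)=173525, p(50)=204226, p(51)=239943, p(52)=281589, p(53)=329931, p(54)=386155, p(55)=451276, p(56)=526823, p(57)=614154, p(58)=715220, p(59)=831820, p(60)=966467, p(61)=1121505, p(62)=1300156, p(63)=1505499, p(64)=1741630, p(65)=2012558, p(66)=2323520, p(67)=2679689, p(68)=3087735, p(69)=3554345, p(70)=4087968, p(71)=4697205, p(72)=5392783, p(73)=6185689, p(74)=7089500, p(75)=8118264, p(76)=9289091, p(77)=10619863, p(78)=12132164, p(79)=13848650.
Final step: p(80) = p(79) + p(78) - p(75) - p(73) + p(68) + p(65) - p(58) - p(54) + p(45) + p(40) - p(29) - p(23) + p(10) + p(3)
= 13848650 + 12132164 - 8118264 - 6185689 + 3087735 + 2012558 - 715220 - 386155 + 89134 + 37338 - 4565 - 1255 + 42 + 3
= 15796476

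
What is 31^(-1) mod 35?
26

gcd(31, 35) = 1, so the inverse exists.
Extended Euclidean algorithm on (35, 31):
35 = 1 × 31 + 4  ⟹  4 = (1)·35 + (-1)·31
31 = 7 × 4 + 3  ⟹  3 = (-7)·35 + (8)·31
4 = 1 × 3 + 1  ⟹  1 = (8)·35 + (-9)·31
So (-9)·31 ≡ 1 (mod 35), i.e. 31^(-1) ≡ -9 ≡ 26 (mod 35).
Check: 31 × 26 = 806 ≡ 1 (mod 35)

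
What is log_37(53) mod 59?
12

Baby-step giant-step with step n = ⌈√59⌉ = 8.
Baby steps 37^j mod 59 (j:value) for j=0..7: 0:1, 1:37, 2:12, 3:31, 4:26, 5:18, 6:17, 7:39.
Giant-step multiplier: 37^(-8) ≡ 37^(58-8) = 37^50 ≡ 35 (mod 59).
Giant steps γ_i = 53·35^i mod 59: γ_0=53, γ_1=26 (in table at j=4).
x = i·n + j = 1·8 + 4 = 12.
Check: 37^12 ≡ 53 (mod 59).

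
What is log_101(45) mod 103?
47

Baby-step giant-step with step n = ⌈√103⌉ = 11.
Baby steps 101^j mod 103 (j:value) for j=0..10: 0:1, 1:101, 2:4, 3:95, 4:16, 5:71, 6:64, 7:78, 8:50, 9:3, 10:97.
Giant-step multiplier: 101^(-11) ≡ 101^(102-11) = 101^91 ≡ 43 (mod 103).
Giant steps γ_i = 45·43^i mod 103: γ_0=45, γ_1=81, γ_2=84, γ_3=7, γ_4=95 (in table at j=3).
x = i·n + j = 4·11 + 3 = 47.
Check: 101^47 ≡ 45 (mod 103).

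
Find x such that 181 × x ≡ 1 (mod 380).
21

gcd(181, 380) = 1, so the inverse exists.
Extended Euclidean algorithm on (380, 181):
380 = 2 × 181 + 18  ⟹  18 = (1)·380 + (-2)·181
181 = 10 × 18 + 1  ⟹  1 = (-10)·380 + (21)·181
So (21)·181 ≡ 1 (mod 380), i.e. 181^(-1) ≡ 21 (mod 380).
Check: 181 × 21 = 3801 ≡ 1 (mod 380)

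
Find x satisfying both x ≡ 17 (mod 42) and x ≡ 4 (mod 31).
1151

Using Chinese Remainder Theorem:
M = 42 × 31 = 1302
M1 = 31, M2 = 42
y1 = 31^(-1) mod 42 = 19
y2 = 42^(-1) mod 31 = 17
x = (17×31×19 + 4×42×17) mod 1302 = 1151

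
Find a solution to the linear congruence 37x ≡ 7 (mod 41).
x ≡ 29 (mod 41)

gcd(37, 41) = 1, which divides 7, so solutions exist.
Find 37^(-1) mod 41 by the extended Euclidean algorithm:
41 = 1 × 37 + 4  ⟹  4 = (1)·41 + (-1)·37
37 = 9 × 4 + 1  ⟹  1 = (-9)·41 + (10)·37
So (10)·37 ≡ 1 (mod 41), i.e. 37^(-1) ≡ 10 (mod 41).
x ≡ 10 × 7 = 70 ≡ 29 (mod 41).
Check: 37 × 29 = 1073 ≡ 7 (mod 41).
Unique solution: x ≡ 29 (mod 41)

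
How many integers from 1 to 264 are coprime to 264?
80

264 = 2^3 × 3 × 11
φ(n) = n × ∏(1 - 1/p) for each prime p dividing n
φ(264) = 264 × (1 - 1/2) × (1 - 1/3) × (1 - 1/11) = 80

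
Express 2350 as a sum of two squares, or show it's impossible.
Not possible

Factorization: 2350 = 2 × 5^2 × 47
By Fermat: n is sum of two squares iff every prime p ≡ 3 (mod 4) appears to even power.
Prime(s) ≡ 3 (mod 4) with odd exponent: [(47, 1)]
Therefore 2350 cannot be expressed as a² + b².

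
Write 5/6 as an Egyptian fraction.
1/2 + 1/3

Greedy algorithm:
5/6: ceiling(6/5) = 2, use 1/2
1/3: ceiling(3/1) = 3, use 1/3
Result: 5/6 = 1/2 + 1/3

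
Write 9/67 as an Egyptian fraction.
1/8 + 1/108 + 1/14472

Greedy algorithm:
9/67: ceiling(67/9) = 8, use 1/8
5/536: ceiling(536/5) = 108, use 1/108
1/14472: ceiling(14472/1) = 14472, use 1/14472
Result: 9/67 = 1/8 + 1/108 + 1/14472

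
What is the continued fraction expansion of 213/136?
[1; 1, 1, 3, 3, 1, 1, 2]

Euclidean algorithm steps:
213 = 1 × 136 + 77
136 = 1 × 77 + 59
77 = 1 × 59 + 18
59 = 3 × 18 + 5
18 = 3 × 5 + 3
5 = 1 × 3 + 2
3 = 1 × 2 + 1
2 = 2 × 1 + 0
Continued fraction: [1; 1, 1, 3, 3, 1, 1, 2]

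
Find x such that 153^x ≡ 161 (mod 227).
14

Baby-step giant-step with step n = ⌈√227⌉ = 16.
Baby steps 153^j mod 227 (j:value) for j=0..15: 0:1, 1:153, 2:28, 3:198, 4:103, 5:96, 6:160, 7:191, 8:167, 9:127, 10:136, 11:151, 12:176, 13:142, 14:161, 15:117.
h = 161 is already in the table at j=14, so x = 14.
Check: 153^14 ≡ 161 (mod 227).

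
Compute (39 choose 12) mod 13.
0

Using Lucas' theorem:
Write n=39 and k=12 in base 13:
n in base 13: [3, 0]
k in base 13: [0, 12]
C(39,12) mod 13 = ∏ C(n_i, k_i) mod 13
Digit binomials (mod 13): C(3,0) = 1; C(0,12) = 0 (k_i > n_i)
Product: 1 × 0 = 0 ≡ 0 (mod 13)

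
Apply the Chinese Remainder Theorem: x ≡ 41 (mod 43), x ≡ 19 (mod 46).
1675

Using Chinese Remainder Theorem:
M = 43 × 46 = 1978
M1 = 46, M2 = 43
y1 = 46^(-1) mod 43 = 29
y2 = 43^(-1) mod 46 = 15
x = (41×46×29 + 19×43×15) mod 1978 = 1675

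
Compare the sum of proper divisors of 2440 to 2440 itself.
abundant

Proper divisors of 2440: sum = 1 + 2 + 4 + 5 + 8 + 10 + 20 + 40 + 61 + 122 + 244 + 305 + 488 + 610 + 1220 = 3140
Since 3140 > 2440, 2440 is abundant.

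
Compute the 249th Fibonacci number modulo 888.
586

Matrix identity: Q^n = [[F_(n+1), F_n], [F_n, F_(n-1)]] with Q = [[1,1],[1,0]].
n = 249 = 11111001₂. Square-and-multiply, entries mod 888:
Q^1 = [[1,1],[1,0]]
Q^3 = (Q^1)²·Q = [[3,2],[2,1]]
Q^7 = (Q^3)²·Q = [[21,13],[13,8]]
Q^15 = (Q^7)²·Q = [[99,610],[610,377]]
Q^31 = (Q^15)²·Q = [[45,61],[61,872]]
Q^62 = (Q^31)² = [[418,881],[881,425]]
Q^124 = (Q^62)² = [[725,315],[315,410]]
Q^249 = (Q^124)²·Q = [[247,586],[586,549]]
F_249 mod 888 = Q^249[0][1] = 586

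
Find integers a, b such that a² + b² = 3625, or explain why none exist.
5² + 60² (a=5, b=60)

Factorization: 3625 = 5^3 × 29
By Fermat: n is sum of two squares iff every prime p ≡ 3 (mod 4) appears to even power.
All primes ≡ 3 (mod 4) appear to even power.
Search a = 0, 1, 2, … for 3625 - a² a perfect square: first hit at a = 5: 3625 - 25 = 3600 = 60².
3625 = 5² + 60² = 25 + 3600 ✓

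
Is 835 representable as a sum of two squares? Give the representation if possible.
Not possible

Factorization: 835 = 5 × 167
By Fermat: n is sum of two squares iff every prime p ≡ 3 (mod 4) appears to even power.
Prime(s) ≡ 3 (mod 4) with odd exponent: [(167, 1)]
Therefore 835 cannot be expressed as a² + b².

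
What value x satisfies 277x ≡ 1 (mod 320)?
253

gcd(277, 320) = 1, so the inverse exists.
Extended Euclidean algorithm on (320, 277):
320 = 1 × 277 + 43  ⟹  43 = (1)·320 + (-1)·277
277 = 6 × 43 + 19  ⟹  19 = (-6)·320 + (7)·277
43 = 2 × 19 + 5  ⟹  5 = (13)·320 + (-15)·277
19 = 3 × 5 + 4  ⟹  4 = (-45)·320 + (52)·277
5 = 1 × 4 + 1  ⟹  1 = (58)·320 + (-67)·277
So (-67)·277 ≡ 1 (mod 320), i.e. 277^(-1) ≡ -67 ≡ 253 (mod 320).
Check: 277 × 253 = 70081 ≡ 1 (mod 320)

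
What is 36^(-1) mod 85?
26

gcd(36, 85) = 1, so the inverse exists.
Extended Euclidean algorithm on (85, 36):
85 = 2 × 36 + 13  ⟹  13 = (1)·85 + (-2)·36
36 = 2 × 13 + 10  ⟹  10 = (-2)·85 + (5)·36
13 = 1 × 10 + 3  ⟹  3 = (3)·85 + (-7)·36
10 = 3 × 3 + 1  ⟹  1 = (-11)·85 + (26)·36
So (26)·36 ≡ 1 (mod 85), i.e. 36^(-1) ≡ 26 (mod 85).
Check: 36 × 26 = 936 ≡ 1 (mod 85)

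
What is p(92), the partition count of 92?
72533807

p(n) counts ways to write n as a sum of positive integers (order ignored).
Euler's pentagonal recurrence: p(k) = p(k-1) + p(k-2) - p(k-5) - p(k-7) + p(k-12) + p(k-15) - ... (offsets j(3j∓1)/2, signs ++--, p(0)=1, p(<0)=0).
DP table for k = 0..91: p(0)=1, p(1)=1, p(2)=2, p(3)=3, p(4)=5, p(5)=7, p(6)=11, p(7)=15, p(8)=22, p(9)=30, p(10)=42, p(11)=56, p(12)=77, p(13)=101, p(14)=135, p(15)=176, p(16)=231, p(17)=297, p(18)=385, p(19)=490, p(20)=627, p(21)=792, p(22)=1002, p(23)=1255, p(24)=1575, p(25)=1958, p(26)=2436, p(27)=3010, p(28)=3718, p(29)=4565, p(30)=5604, p(31)=6842, p(32)=8349, p(33)=10143, p(34)=12310, p(35)=14883, p(36)=17977, p(37)=21637, p(38)=26015, p(39)=31185, p(40)=37338, p(41)=44583, p(42)=53174, p(43)=63261, p(44)=75175, p(45)=89134, p(46)=105558, p(47)=124754, p(48)=147273, p(49)=173525, p(50)=204226, p(51)=239943, p(52)=281589, p(53)=329931, p(54)=386155, p(55)=451276, p(56)=526823, p(57)=614154, p(58)=715220, p(59)=831820, p(60)=966467, p(61)=1121505, p(62)=1300156, p(63)=1505499, p(64)=1741630, p(65)=2012558, p(66)=2323520, p(67)=2679689, p(68)=3087735, p(69)=3554345, p(70)=4087968, p(71)=4697205, p(72)=5392783, p(73)=6185689, p(74)=7089500, p(75)=8118264, p(76)=9289091, p(77)=10619863, p(78)=12132164, p(79)=13848650, p(80)=15796476, p(81)=18004327, p(82)=20506255, p(83)=23338469, p(84)=26543660, p(85)=30167357, p(86)=34262962, p(87)=38887673, p(88)=44108109, p(89)=49995925, p(90)=56634173, p(91)=64112359.
Final step: p(92) = p(91) + p(90) - p(87) - p(85) + p(80) + p(77) - p(70) - p(66) + p(57) + p(52) - p(41) - p(35) + p(22) + p(15) - p(0)
= 64112359 + 56634173 - 38887673 - 30167357 + 15796476 + 10619863 - 4087968 - 2323520 + 614154 + 281589 - 44583 - 14883 + 1002 + 176 - 1
= 72533807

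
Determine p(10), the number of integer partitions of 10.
42

p(n) counts ways to write n as a sum of positive integers (order ignored).
Examples: 10; 9 + 1; 8 + 2; 8 + 1 + 1; 7 + 3; ... (42 total)
p(10) = 42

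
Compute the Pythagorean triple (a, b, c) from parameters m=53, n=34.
(1653, 3604, 3965)

Euclid's formula: a = m² - n², b = 2mn, c = m² + n²
m = 53, n = 34
a = 53² - 34² = 2809 - 1156 = 1653
b = 2 × 53 × 34 = 3604
c = 53² + 34² = 2809 + 1156 = 3965
Verification: 1653² + 3604² = 2732409 + 12988816 = 15721225 = 3965² ✓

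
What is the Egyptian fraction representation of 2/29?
1/15 + 1/435

Greedy algorithm:
2/29: ceiling(29/2) = 15, use 1/15
1/435: ceiling(435/1) = 435, use 1/435
Result: 2/29 = 1/15 + 1/435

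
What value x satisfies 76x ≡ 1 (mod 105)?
76

gcd(76, 105) = 1, so the inverse exists.
Extended Euclidean algorithm on (105, 76):
105 = 1 × 76 + 29  ⟹  29 = (1)·105 + (-1)·76
76 = 2 × 29 + 18  ⟹  18 = (-2)·105 + (3)·76
29 = 1 × 18 + 11  ⟹  11 = (3)·105 + (-4)·76
18 = 1 × 11 + 7  ⟹  7 = (-5)·105 + (7)·76
11 = 1 × 7 + 4  ⟹  4 = (8)·105 + (-11)·76
7 = 1 × 4 + 3  ⟹  3 = (-13)·105 + (18)·76
4 = 1 × 3 + 1  ⟹  1 = (21)·105 + (-29)·76
So (-29)·76 ≡ 1 (mod 105), i.e. 76^(-1) ≡ -29 ≡ 76 (mod 105).
Check: 76 × 76 = 5776 ≡ 1 (mod 105)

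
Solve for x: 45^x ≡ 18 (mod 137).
92

Baby-step giant-step with step n = ⌈√137⌉ = 12.
Baby steps 45^j mod 137 (j:value) for j=0..11: 0:1, 1:45, 2:107, 3:20, 4:78, 5:85, 6:126, 7:53, 8:56, 9:54, 10:101, 11:24.
Giant-step multiplier: 45^(-12) ≡ 45^(136-12) = 45^124 ≡ 77 (mod 137).
Giant steps γ_i = 18·77^i mod 137: γ_0=18, γ_1=16, γ_2=136, γ_3=60, γ_4=99, γ_5=88, γ_6=63, γ_7=56 (in table at j=8).
x = i·n + j = 7·12 + 8 = 92.
Check: 45^92 ≡ 18 (mod 137).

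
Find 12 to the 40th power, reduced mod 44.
12

Repeated squaring. Binary of 40 = 101000.
12^1 ≡ 12 (mod 44); 12^2 ≡ 12 (mod 44); 12^4 ≡ 12 (mod 44); 12^8 ≡ 12 (mod 44); 12^16 ≡ 12 (mod 44); 12^32 ≡ 12 (mod 44)
12^40 = 12^8 × 12^32 ≡ 12 (mod 44)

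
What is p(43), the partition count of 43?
63261

p(n) counts ways to write n as a sum of positive integers (order ignored).
Euler's pentagonal recurrence: p(k) = p(k-1) + p(k-2) - p(k-5) - p(k-7) + p(k-12) + p(k-15) - ... (offsets j(3j∓1)/2, signs ++--, p(0)=1, p(<0)=0).
DP table for k = 0..42: p(0)=1, p(1)=1, p(2)=2, p(3)=3, p(4)=5, p(5)=7, p(6)=11, p(7)=15, p(8)=22, p(9)=30, p(10)=42, p(11)=56, p(12)=77, p(13)=101, p(14)=135, p(15)=176, p(16)=231, p(17)=297, p(18)=385, p(19)=490, p(20)=627, p(21)=792, p(22)=1002, p(23)=1255, p(24)=1575, p(25)=1958, p(26)=2436, p(27)=3010, p(28)=3718, p(29)=4565, p(30)=5604, p(31)=6842, p(32)=8349, p(33)=10143, p(34)=12310, p(35)=14883, p(36)=17977, p(37)=21637, p(38)=26015, p(39)=31185, p(40)=37338, p(41)=44583, p(42)=53174.
Final step: p(43) = p(42) + p(41) - p(38) - p(36) + p(31) + p(28) - p(21) - p(17) + p(8) + p(3)
= 53174 + 44583 - 26015 - 17977 + 6842 + 3718 - 792 - 297 + 22 + 3
= 63261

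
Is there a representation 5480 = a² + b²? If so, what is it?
2² + 74² (a=2, b=74)

Factorization: 5480 = 2^3 × 5 × 137
By Fermat: n is sum of two squares iff every prime p ≡ 3 (mod 4) appears to even power.
All primes ≡ 3 (mod 4) appear to even power.
Search a = 0, 1, 2, … for 5480 - a² a perfect square: first hit at a = 2: 5480 - 4 = 5476 = 74².
5480 = 2² + 74² = 4 + 5476 ✓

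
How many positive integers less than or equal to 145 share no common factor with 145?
112

145 = 5 × 29
φ(n) = n × ∏(1 - 1/p) for each prime p dividing n
φ(145) = 145 × (1 - 1/5) × (1 - 1/29) = 112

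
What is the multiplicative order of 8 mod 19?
6

19 is prime, so ord(8) divides φ(19) = 18.
Divisors of 18: 1, 2, 3, 6, 9, 18.
Repeated squaring: 8^1 ≡ 8, 8^2 ≡ 7, 8^4 ≡ 11, 8^8 ≡ 7, 8^16 ≡ 11 (mod 19).
Test 8^d mod 19 for each divisor d in increasing order:
8^1 ≡ 8
8^2 ≡ 7
8^3 = 8^2·8^1 ≡ 18
8^6 = 8^4·8^2 ≡ 1  ← first divisor giving 1
The order is 6.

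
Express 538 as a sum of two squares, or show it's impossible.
3² + 23² (a=3, b=23)

Factorization: 538 = 2 × 269
By Fermat: n is sum of two squares iff every prime p ≡ 3 (mod 4) appears to even power.
All primes ≡ 3 (mod 4) appear to even power.
Search a = 0, 1, 2, … for 538 - a² a perfect square: first hit at a = 3: 538 - 9 = 529 = 23².
538 = 3² + 23² = 9 + 529 ✓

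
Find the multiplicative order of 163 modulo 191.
95

191 is prime, so ord(163) divides φ(191) = 190.
Divisors of 190: 1, 2, 5, 10, 19, 38, 95, 190.
Repeated squaring: 163^1 ≡ 163, 163^2 ≡ 20, 163^4 ≡ 18, 163^8 ≡ 133, 163^16 ≡ 117, 163^32 ≡ 128, 163^64 ≡ 149, 163^128 ≡ 45 (mod 191).
Test 163^d mod 191 for each divisor d in increasing order:
163^1 ≡ 163
163^2 ≡ 20
163^5 = 163^4·163^1 ≡ 69
163^10 = 163^8·163^2 ≡ 177
163^19 = 163^16·163^2·163^1 ≡ 184
163^38 = 163^32·163^4·163^2 ≡ 49
163^95 = 163^64·163^16·163^8·163^4·163^2·163^1 ≡ 1  ← first divisor giving 1
The order is 95.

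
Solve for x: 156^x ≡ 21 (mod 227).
176

Baby-step giant-step with step n = ⌈√227⌉ = 16.
Baby steps 156^j mod 227 (j:value) for j=0..15: 0:1, 1:156, 2:47, 3:68, 4:166, 5:18, 6:84, 7:165, 8:89, 9:37, 10:97, 11:150, 12:19, 13:13, 14:212, 15:157.
Giant-step multiplier: 156^(-16) ≡ 156^(226-16) = 156^210 ≡ 104 (mod 227).
Giant steps γ_i = 21·104^i mod 227: γ_0=21, γ_1=141, γ_2=136, γ_3=70, γ_4=16, γ_5=75, γ_6=82, γ_7=129, γ_8=23, γ_9=122, γ_10=203, γ_11=1 (in table at j=0).
x = i·n + j = 11·16 + 0 = 176.
Check: 156^176 ≡ 21 (mod 227).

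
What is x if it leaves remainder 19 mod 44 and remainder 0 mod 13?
195

Using Chinese Remainder Theorem:
M = 44 × 13 = 572
M1 = 13, M2 = 44
y1 = 13^(-1) mod 44 = 17
y2 = 44^(-1) mod 13 = 8
x = (19×13×17 + 0×44×8) mod 572 = 195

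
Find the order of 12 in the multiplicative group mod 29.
4

29 is prime, so ord(12) divides φ(29) = 28.
Divisors of 28: 1, 2, 4, 7, 14, 28.
Repeated squaring: 12^1 ≡ 12, 12^2 ≡ 28, 12^4 ≡ 1, 12^8 ≡ 1, 12^16 ≡ 1 (mod 29).
Test 12^d mod 29 for each divisor d in increasing order:
12^1 ≡ 12
12^2 ≡ 28
12^4 ≡ 1  ← first divisor giving 1
The order is 4.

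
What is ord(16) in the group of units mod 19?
9

19 is prime, so ord(16) divides φ(19) = 18.
Divisors of 18: 1, 2, 3, 6, 9, 18.
Repeated squaring: 16^1 ≡ 16, 16^2 ≡ 9, 16^4 ≡ 5, 16^8 ≡ 6, 16^16 ≡ 17 (mod 19).
Test 16^d mod 19 for each divisor d in increasing order:
16^1 ≡ 16
16^2 ≡ 9
16^3 = 16^2·16^1 ≡ 11
16^6 = 16^4·16^2 ≡ 7
16^9 = 16^8·16^1 ≡ 1  ← first divisor giving 1
The order is 9.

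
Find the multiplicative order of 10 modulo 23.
22

23 is prime, so ord(10) divides φ(23) = 22.
Divisors of 22: 1, 2, 11, 22.
Repeated squaring: 10^1 ≡ 10, 10^2 ≡ 8, 10^4 ≡ 18, 10^8 ≡ 2, 10^16 ≡ 4 (mod 23).
Test 10^d mod 23 for each divisor d in increasing order:
10^1 ≡ 10
10^2 ≡ 8
10^11 = 10^8·10^2·10^1 ≡ 22
10^22 = 10^16·10^4·10^2 ≡ 1  ← first divisor giving 1
The order is 22.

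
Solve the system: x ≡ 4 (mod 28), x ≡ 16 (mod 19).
396

Using Chinese Remainder Theorem:
M = 28 × 19 = 532
M1 = 19, M2 = 28
y1 = 19^(-1) mod 28 = 3
y2 = 28^(-1) mod 19 = 17
x = (4×19×3 + 16×28×17) mod 532 = 396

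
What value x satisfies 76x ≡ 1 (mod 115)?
56

gcd(76, 115) = 1, so the inverse exists.
Extended Euclidean algorithm on (115, 76):
115 = 1 × 76 + 39  ⟹  39 = (1)·115 + (-1)·76
76 = 1 × 39 + 37  ⟹  37 = (-1)·115 + (2)·76
39 = 1 × 37 + 2  ⟹  2 = (2)·115 + (-3)·76
37 = 18 × 2 + 1  ⟹  1 = (-37)·115 + (56)·76
So (56)·76 ≡ 1 (mod 115), i.e. 76^(-1) ≡ 56 (mod 115).
Check: 76 × 56 = 4256 ≡ 1 (mod 115)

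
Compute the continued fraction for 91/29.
[3; 7, 4]

Euclidean algorithm steps:
91 = 3 × 29 + 4
29 = 7 × 4 + 1
4 = 4 × 1 + 0
Continued fraction: [3; 7, 4]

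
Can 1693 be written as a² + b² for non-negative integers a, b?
18² + 37² (a=18, b=37)

Factorization: 1693 = 1693
By Fermat: n is sum of two squares iff every prime p ≡ 3 (mod 4) appears to even power.
All primes ≡ 3 (mod 4) appear to even power.
Search a = 0, 1, 2, … for 1693 - a² a perfect square: first hit at a = 18: 1693 - 324 = 1369 = 37².
1693 = 18² + 37² = 324 + 1369 ✓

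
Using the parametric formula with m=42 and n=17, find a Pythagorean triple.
(1475, 1428, 2053)

Euclid's formula: a = m² - n², b = 2mn, c = m² + n²
m = 42, n = 17
a = 42² - 17² = 1764 - 289 = 1475
b = 2 × 42 × 17 = 1428
c = 42² + 17² = 1764 + 289 = 2053
Verification: 1475² + 1428² = 2175625 + 2039184 = 4214809 = 2053² ✓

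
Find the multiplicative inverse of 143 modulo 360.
287

gcd(143, 360) = 1, so the inverse exists.
Extended Euclidean algorithm on (360, 143):
360 = 2 × 143 + 74  ⟹  74 = (1)·360 + (-2)·143
143 = 1 × 74 + 69  ⟹  69 = (-1)·360 + (3)·143
74 = 1 × 69 + 5  ⟹  5 = (2)·360 + (-5)·143
69 = 13 × 5 + 4  ⟹  4 = (-27)·360 + (68)·143
5 = 1 × 4 + 1  ⟹  1 = (29)·360 + (-73)·143
So (-73)·143 ≡ 1 (mod 360), i.e. 143^(-1) ≡ -73 ≡ 287 (mod 360).
Check: 143 × 287 = 41041 ≡ 1 (mod 360)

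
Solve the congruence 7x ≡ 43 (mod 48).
x ≡ 13 (mod 48)

gcd(7, 48) = 1, which divides 43, so solutions exist.
Find 7^(-1) mod 48 by the extended Euclidean algorithm:
48 = 6 × 7 + 6  ⟹  6 = (1)·48 + (-6)·7
7 = 1 × 6 + 1  ⟹  1 = (-1)·48 + (7)·7
So (7)·7 ≡ 1 (mod 48), i.e. 7^(-1) ≡ 7 (mod 48).
x ≡ 7 × 43 = 301 ≡ 13 (mod 48).
Check: 7 × 13 = 91 ≡ 43 (mod 48).
Unique solution: x ≡ 13 (mod 48)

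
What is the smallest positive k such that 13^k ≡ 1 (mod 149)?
148

149 is prime, so ord(13) divides φ(149) = 148.
Divisors of 148: 1, 2, 4, 37, 74, 148.
Repeated squaring: 13^1 ≡ 13, 13^2 ≡ 20, 13^4 ≡ 102, 13^8 ≡ 123, 13^16 ≡ 80, 13^32 ≡ 142, 13^64 ≡ 49, 13^128 ≡ 17 (mod 149).
Test 13^d mod 149 for each divisor d in increasing order:
13^1 ≡ 13
13^2 ≡ 20
13^4 ≡ 102
13^37 = 13^32·13^4·13^1 ≡ 105
13^74 = 13^64·13^8·13^2 ≡ 148
13^148 = 13^128·13^16·13^4 ≡ 1  ← first divisor giving 1
The order is 148.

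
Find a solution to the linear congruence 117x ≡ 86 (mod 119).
x ≡ 76 (mod 119)

gcd(117, 119) = 1, which divides 86, so solutions exist.
Find 117^(-1) mod 119 by the extended Euclidean algorithm:
119 = 1 × 117 + 2  ⟹  2 = (1)·119 + (-1)·117
117 = 58 × 2 + 1  ⟹  1 = (-58)·119 + (59)·117
So (59)·117 ≡ 1 (mod 119), i.e. 117^(-1) ≡ 59 (mod 119).
x ≡ 59 × 86 = 5074 ≡ 76 (mod 119).
Check: 117 × 76 = 8892 ≡ 86 (mod 119).
Unique solution: x ≡ 76 (mod 119)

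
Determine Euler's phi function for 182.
72

182 = 2 × 7 × 13
φ(n) = n × ∏(1 - 1/p) for each prime p dividing n
φ(182) = 182 × (1 - 1/2) × (1 - 1/7) × (1 - 1/13) = 72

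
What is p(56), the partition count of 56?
526823

p(n) counts ways to write n as a sum of positive integers (order ignored).
Euler's pentagonal recurrence: p(k) = p(k-1) + p(k-2) - p(k-5) - p(k-7) + p(k-12) + p(k-15) - ... (offsets j(3j∓1)/2, signs ++--, p(0)=1, p(<0)=0).
DP table for k = 0..55: p(0)=1, p(1)=1, p(2)=2, p(3)=3, p(4)=5, p(5)=7, p(6)=11, p(7)=15, p(8)=22, p(9)=30, p(10)=42, p(11)=56, p(12)=77, p(13)=101, p(14)=135, p(15)=176, p(16)=231, p(17)=297, p(18)=385, p(19)=490, p(20)=627, p(21)=792, p(22)=1002, p(23)=1255, p(24)=1575, p(25)=1958, p(26)=2436, p(27)=3010, p(28)=3718, p(29)=4565, p(30)=5604, p(31)=6842, p(32)=8349, p(33)=10143, p(34)=12310, p(35)=14883, p(36)=17977, p(37)=21637, p(38)=26015, p(39)=31185, p(40)=37338, p(41)=44583, p(42)=53174, p(43)=63261, p(44)=75175, p(45)=89134, p(46)=105558, p(47)=124754, p(48)=147273, p(49)=173525, p(50)=204226, p(51)=239943, p(52)=281589, p(53)=329931, p(54)=386155, p(55)=451276.
Final step: p(56) = p(55) + p(54) - p(51) - p(49) + p(44) + p(41) - p(34) - p(30) + p(21) + p(16) - p(5)
= 451276 + 386155 - 239943 - 173525 + 75175 + 44583 - 12310 - 5604 + 792 + 231 - 7
= 526823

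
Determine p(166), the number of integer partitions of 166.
189334822579

p(n) counts ways to write n as a sum of positive integers (order ignored).
Euler's pentagonal recurrence: p(k) = p(k-1) + p(k-2) - p(k-5) - p(k-7) + p(k-12) + p(k-15) - ... (offsets j(3j∓1)/2, signs ++--, p(0)=1, p(<0)=0).
DP table for k = 0..165: p(0)=1, p(1)=1, p(2)=2, p(3)=3, p(4)=5, p(5)=7, p(6)=11, p(7)=15, p(8)=22, p(9)=30, p(10)=42, p(11)=56, p(12)=77, p(13)=101, p(14)=135, p(15)=176, p(16)=231, p(17)=297, p(18)=385, p(19)=490, p(20)=627, p(21)=792, p(22)=1002, p(23)=1255, p(24)=1575, p(25)=1958, p(26)=2436, p(27)=3010, p(28)=3718, p(29)=4565, p(30)=5604, p(31)=6842, p(32)=8349, p(33)=10143, p(34)=12310, p(35)=14883, p(36)=17977, p(37)=21637, p(38)=26015, p(39)=31185, p(40)=37338, p(41)=44583, p(42)=53174, p(43)=63261, p(44)=75175, p(45)=89134, p(46)=105558, p(47)=124754, p(48)=147273, p(49)=173525, p(50)=204226, p(51)=239943, p(52)=281589, p(53)=329931, p(54)=386155, p(55)=451276, p(56)=526823, p(57)=614154, p(58)=715220, p(59)=831820, p(60)=966467, p(61)=1121505, p(62)=1300156, p(63)=1505499, p(64)=1741630, p(65)=2012558, p(66)=2323520, p(67)=2679689, p(68)=3087735, p(69)=3554345, p(70)=4087968, p(71)=4697205, p(72)=5392783, p(73)=6185689, p(74)=7089500, p(75)=8118264, p(76)=9289091, p(77)=10619863, p(78)=12132164, p(79)=13848650, p(80)=15796476, p(81)=18004327, p(82)=20506255, p(83)=23338469, p(84)=26543660, p(85)=30167357, p(86)=34262962, p(87)=38887673, p(88)=44108109, p(89)=49995925, p(90)=56634173, p(91)=64112359, p(92)=72533807, p(93)=82010177, p(94)=92669720, p(95)=104651419, p(96)=118114304, p(97)=133230930, p(98)=150198136, p(99)=169229875, p(100)=190569292, p(101)=214481126, p(102)=241265379, p(103)=271248950, p(104)=304801365, p(105)=342325709, p(106)=384276336, p(107)=431149389, p(108)=483502844, p(109)=541946240, p(110)=607163746, p(111)=679903203, p(112)=761002156, p(113)=851376628, p(114)=952050665, p(115)=1064144451, p(116)=1188908248, p(117)=1327710076, p(118)=1482074143, p(119)=1653668665, p(120)=1844349560, p(121)=2056148051, p(122)=2291320912, p(123)=2552338241, p(124)=2841940500, p(125)=3163127352, p(126)=3519222692, p(127)=3913864295, p(128)=4351078600, p(129)=4835271870, p(130)=5371315400, p(131)=5964539504, p(132)=6620830889, p(133)=7346629512, p(134)=8149040695, p(135)=9035836076, p(136)=10015581680, p(137)=11097645016, p(138)=12292341831, p(139)=13610949895, p(140)=15065878135, p(141)=16670689208, p(142)=18440293320, p(143)=20390982757, p(144)=22540654445, p(145)=24908858009, p(146)=27517052599, p(147)=30388671978, p(148)=33549419497, p(149)=37027355200, p(150)=40853235313, p(151)=45060624582, p(152)=49686288421, p(153)=54770336324, p(154)=60356673280, p(155)=66493182097, p(156)=73232243759, p(157)=80630964769, p(158)=88751778802, p(159)=97662728555, p(160)=107438159466, p(161)=118159068427, p(162)=129913904637, p(163)=142798995930, p(164)=156919475295, p(165)=172389800255.
Final step: p(166) = p(165) + p(164) - p(161) - p(159) + p(154) + p(151) - p(144) - p(140) + p(131) + p(126) - p(115) - p(109) + p(96) + p(89) - p(74) - p(66) + p(49) + p(40) - p(21) - p(11)
= 172389800255 + 156919475295 - 118159068427 - 97662728555 + 60356673280 + 45060624582 - 22540654445 - 15065878135 + 5964539504 + 3519222692 - 1064144451 - 541946240 + 118114304 + 49995925 - 7089500 - 2323520 + 173525 + 37338 - 792 - 56
= 189334822579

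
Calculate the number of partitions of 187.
1280011042268

p(n) counts ways to write n as a sum of positive integers (order ignored).
Euler's pentagonal recurrence: p(k) = p(k-1) + p(k-2) - p(k-5) - p(k-7) + p(k-12) + p(k-15) - ... (offsets j(3j∓1)/2, signs ++--, p(0)=1, p(<0)=0).
DP table for k = 0..186: p(0)=1, p(1)=1, p(2)=2, p(3)=3, p(4)=5, p(5)=7, p(6)=11, p(7)=15, p(8)=22, p(9)=30, p(10)=42, p(11)=56, p(12)=77, p(13)=101, p(14)=135, p(15)=176, p(16)=231, p(17)=297, p(18)=385, p(19)=490, p(20)=627, p(21)=792, p(22)=1002, p(23)=1255, p(24)=1575, p(25)=1958, p(26)=2436, p(27)=3010, p(28)=3718, p(29)=4565, p(30)=5604, p(31)=6842, p(32)=8349, p(33)=10143, p(34)=12310, p(35)=14883, p(36)=17977, p(37)=21637, p(38)=26015, p(39)=31185, p(40)=37338, p(41)=44583, p(42)=53174, p(43)=63261, p(44)=75175, p(45)=89134, p(46)=105558, p(47)=124754, p(48)=147273, p(49)=173525, p(50)=204226, p(51)=239943, p(52)=281589, p(53)=329931, p(54)=386155, p(55)=451276, p(56)=526823, p(57)=614154, p(58)=715220, p(59)=831820, p(60)=966467, p(61)=1121505, p(62)=1300156, p(63)=1505499, p(64)=1741630, p(65)=2012558, p(66)=2323520, p(67)=2679689, p(68)=3087735, p(69)=3554345, p(70)=4087968, p(71)=4697205, p(72)=5392783, p(73)=6185689, p(74)=7089500, p(75)=8118264, p(76)=9289091, p(77)=10619863, p(78)=12132164, p(79)=13848650, p(80)=15796476, p(81)=18004327, p(82)=20506255, p(83)=23338469, p(84)=26543660, p(85)=30167357, p(86)=34262962, p(87)=38887673, p(88)=44108109, p(89)=49995925, p(90)=56634173, p(91)=64112359, p(92)=72533807, p(93)=82010177, p(94)=92669720, p(95)=104651419, p(96)=118114304, p(97)=133230930, p(98)=150198136, p(99)=169229875, p(100)=190569292, p(101)=214481126, p(102)=241265379, p(103)=271248950, p(104)=304801365, p(105)=342325709, p(106)=384276336, p(107)=431149389, p(108)=483502844, p(109)=541946240, p(110)=607163746, p(111)=679903203, p(112)=761002156, p(113)=851376628, p(114)=952050665, p(115)=1064144451, p(116)=1188908248, p(117)=1327710076, p(118)=1482074143, p(119)=1653668665, p(120)=1844349560, p(121)=2056148051, p(122)=2291320912, p(123)=2552338241, p(124)=2841940500, p(125)=3163127352, p(126)=3519222692, p(127)=3913864295, p(128)=4351078600, p(129)=4835271870, p(130)=5371315400, p(131)=5964539504, p(132)=6620830889, p(133)=7346629512, p(134)=8149040695, p(135)=9035836076, p(136)=10015581680, p(137)=11097645016, p(138)=12292341831, p(139)=13610949895, p(140)=15065878135, p(141)=16670689208, p(142)=18440293320, p(143)=20390982757, p(144)=22540654445, p(145)=24908858009, p(146)=27517052599, p(147)=30388671978, p(148)=33549419497, p(149)=37027355200, p(150)=40853235313, p(151)=45060624582, p(152)=49686288421, p(153)=54770336324, p(154)=60356673280, p(155)=66493182097, p(156)=73232243759, p(157)=80630964769, p(158)=88751778802, p(159)=97662728555, p(160)=107438159466, p(161)=118159068427, p(162)=129913904637, p(163)=142798995930, p(164)=156919475295, p(165)=172389800255, p(166)=189334822579, p(167)=207890420102, p(168)=228204732751, p(169)=250438925115, p(170)=274768617130, p(171)=301384802048, p(172)=330495499613, p(173)=362326859895, p(174)=397125074750, p(175)=435157697830, p(176)=476715857290, p(177)=522115831195, p(178)=571701605655, p(179)=625846753120, p(180)=684957390936, p(181)=749474411781, p(182)=819876908323, p(183)=896684817527, p(184)=980462880430, p(185)=1071823774337, p(186)=1171432692373.
Final step: p(187) = p(186) + p(185) - p(182) - p(180) + p(175) + p(172) - p(165) - p(161) + p(152) + p(147) - p(136) - p(130) + p(117) + p(110) - p(95) - p(87) + p(70) + p(61) - p(42) - p(32) + p(11) + p(0)
= 1171432692373 + 1071823774337 - 819876908323 - 684957390936 + 435157697830 + 330495499613 - 172389800255 - 118159068427 + 49686288421 + 30388671978 - 10015581680 - 5371315400 + 1327710076 + 607163746 - 104651419 - 38887673 + 4087968 + 1121505 - 53174 - 8349 + 56 + 1
= 1280011042268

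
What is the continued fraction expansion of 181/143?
[1; 3, 1, 3, 4, 2]

Euclidean algorithm steps:
181 = 1 × 143 + 38
143 = 3 × 38 + 29
38 = 1 × 29 + 9
29 = 3 × 9 + 2
9 = 4 × 2 + 1
2 = 2 × 1 + 0
Continued fraction: [1; 3, 1, 3, 4, 2]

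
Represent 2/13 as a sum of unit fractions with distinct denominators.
1/7 + 1/91

Greedy algorithm:
2/13: ceiling(13/2) = 7, use 1/7
1/91: ceiling(91/1) = 91, use 1/91
Result: 2/13 = 1/7 + 1/91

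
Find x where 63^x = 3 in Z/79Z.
61

Baby-step giant-step with step n = ⌈√79⌉ = 9.
Baby steps 63^j mod 79 (j:value) for j=0..8: 0:1, 1:63, 2:19, 3:12, 4:45, 5:70, 6:65, 7:66, 8:50.
Giant-step multiplier: 63^(-9) ≡ 63^(78-9) = 63^69 ≡ 71 (mod 79).
Giant steps γ_i = 3·71^i mod 79: γ_0=3, γ_1=55, γ_2=34, γ_3=44, γ_4=43, γ_5=51, γ_6=66 (in table at j=7).
x = i·n + j = 6·9 + 7 = 61.
Check: 63^61 ≡ 3 (mod 79).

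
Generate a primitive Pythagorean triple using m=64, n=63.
(127, 8064, 8065)

Euclid's formula: a = m² - n², b = 2mn, c = m² + n²
m = 64, n = 63
a = 64² - 63² = 4096 - 3969 = 127
b = 2 × 64 × 63 = 8064
c = 64² + 63² = 4096 + 3969 = 8065
Verification: 127² + 8064² = 16129 + 65028096 = 65044225 = 8065² ✓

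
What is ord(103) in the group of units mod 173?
172

173 is prime, so ord(103) divides φ(173) = 172.
Divisors of 172: 1, 2, 4, 43, 86, 172.
Repeated squaring: 103^1 ≡ 103, 103^2 ≡ 56, 103^4 ≡ 22, 103^8 ≡ 138, 103^16 ≡ 14, 103^32 ≡ 23, 103^64 ≡ 10, 103^128 ≡ 100 (mod 173).
Test 103^d mod 173 for each divisor d in increasing order:
103^1 ≡ 103
103^2 ≡ 56
103^4 ≡ 22
103^43 = 103^32·103^8·103^2·103^1 ≡ 80
103^86 = 103^64·103^16·103^4·103^2 ≡ 172
103^172 = 103^128·103^32·103^8·103^4 ≡ 1  ← first divisor giving 1
The order is 172.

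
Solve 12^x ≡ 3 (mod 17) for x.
5

Baby-step giant-step with step n = ⌈√17⌉ = 5.
Baby steps 12^j mod 17 (j:value) for j=0..4: 0:1, 1:12, 2:8, 3:11, 4:13.
Giant-step multiplier: 12^(-5) ≡ 12^(16-5) = 12^11 ≡ 6 (mod 17).
Giant steps γ_i = 3·6^i mod 17: γ_0=3, γ_1=1 (in table at j=0).
x = i·n + j = 1·5 + 0 = 5.
Check: 12^5 ≡ 3 (mod 17).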